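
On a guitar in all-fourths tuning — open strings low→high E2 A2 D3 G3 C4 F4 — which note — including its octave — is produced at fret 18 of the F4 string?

The open F4 string plus 18 semitones: F–F#–G–G#–…–A–A#–B.
The walk passes from B into C once, so the octave number goes from 4 to 5.

B5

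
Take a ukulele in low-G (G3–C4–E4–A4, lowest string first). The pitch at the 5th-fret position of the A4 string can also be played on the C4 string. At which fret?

Fret 5 on A4 is MIDI 69 + 5 = 74 (D5). On the C4 string (open MIDI 60), that pitch is 74 − 60 = fret 14.

14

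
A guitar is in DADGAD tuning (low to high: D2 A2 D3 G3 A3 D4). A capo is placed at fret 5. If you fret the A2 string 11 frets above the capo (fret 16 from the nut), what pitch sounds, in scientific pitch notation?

C#4

The capo raises the open A2 by 5 semitones to D3; fretting 11 more gives A2 + 5 + 11 = A2 + 16 semitones = C#4.
(Also written Db.)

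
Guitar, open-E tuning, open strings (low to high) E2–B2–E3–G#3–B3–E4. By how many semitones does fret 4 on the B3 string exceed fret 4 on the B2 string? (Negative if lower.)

B3 at fret 4 → D#4 (MIDI 63); B2 at fret 4 → D#3 (MIDI 51).
63 − 51 = 12, so the two pitches are 12 semitones apart.

12 semitones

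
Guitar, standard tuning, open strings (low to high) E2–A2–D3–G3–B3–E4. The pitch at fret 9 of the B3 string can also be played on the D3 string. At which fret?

18

B3 at fret 9 is B3 + 9 semitones = G#4.
The open D3 string is 9 semitones below the open B3, so the same pitch on the D3 string lies at fret 9 + 9 = 18.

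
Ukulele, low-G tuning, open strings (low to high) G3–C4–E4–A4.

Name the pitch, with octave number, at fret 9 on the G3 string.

The open G3 string plus 9 semitones: G–G#–A–A#–B–C–C#–D–D#–E.
The walk passes from B into C once, so the octave number goes from 3 to 4.

E4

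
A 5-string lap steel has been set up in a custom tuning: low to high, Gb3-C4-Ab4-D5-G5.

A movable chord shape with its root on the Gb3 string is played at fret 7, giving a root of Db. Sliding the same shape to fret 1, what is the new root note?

Moving from fret 7 to fret 1 shifts the root by -6 semitones.
Db down 6 semitones is G.

G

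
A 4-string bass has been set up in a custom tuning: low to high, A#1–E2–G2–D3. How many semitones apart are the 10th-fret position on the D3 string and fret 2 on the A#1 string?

D3 at fret 10 → C4 (MIDI 60); A#1 at fret 2 → C2 (MIDI 36).
60 − 36 = 24, so the two pitches are 24 semitones apart, with C4 the higher.

24 semitones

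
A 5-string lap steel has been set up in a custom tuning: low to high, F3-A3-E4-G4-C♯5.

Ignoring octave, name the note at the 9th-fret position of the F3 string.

The open F3 string plus 9 semitones: F–F#–G–G#–A–A#–B–C–C#–D.

D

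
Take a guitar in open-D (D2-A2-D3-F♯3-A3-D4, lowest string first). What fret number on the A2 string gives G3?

G3 is 10 semitones above the open A2 (A–A#–B–C–…–F–F#–G), so it sits at fret 10.

10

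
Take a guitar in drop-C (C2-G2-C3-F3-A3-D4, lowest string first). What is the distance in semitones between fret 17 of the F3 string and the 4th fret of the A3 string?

F3 at fret 17 → A#4 (MIDI 70); A3 at fret 4 → C#4 (MIDI 61).
70 − 61 = 9, so the two pitches are 9 semitones apart, with A#4 the higher.

9 semitones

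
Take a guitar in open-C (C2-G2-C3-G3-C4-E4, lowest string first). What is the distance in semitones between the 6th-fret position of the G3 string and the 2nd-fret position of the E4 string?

5 semitones

G3 at fret 6 → C#4 (MIDI 61); E4 at fret 2 → F#4 (MIDI 66).
61 − 66 = -5, so the two pitches are 5 semitones apart, with F#4 the higher.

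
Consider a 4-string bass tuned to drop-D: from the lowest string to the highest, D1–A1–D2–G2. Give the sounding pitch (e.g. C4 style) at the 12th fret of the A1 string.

A2

Each fret is one semitone, so A1 + 12 = A2.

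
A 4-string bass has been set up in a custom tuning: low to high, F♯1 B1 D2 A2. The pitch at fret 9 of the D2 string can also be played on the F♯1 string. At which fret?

Fret 9 on D2 is MIDI 38 + 9 = 47 (B2). On the F♯1 string (open MIDI 30), that pitch is 47 − 30 = fret 17.

17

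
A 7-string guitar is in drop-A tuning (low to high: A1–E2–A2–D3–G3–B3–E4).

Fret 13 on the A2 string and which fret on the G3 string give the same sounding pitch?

3

A2 at fret 13 is A2 + 13 semitones = A#3.
The open G3 string is 10 semitones above the open A2, so the same pitch on the G3 string lies at fret 13 − 10 = 3.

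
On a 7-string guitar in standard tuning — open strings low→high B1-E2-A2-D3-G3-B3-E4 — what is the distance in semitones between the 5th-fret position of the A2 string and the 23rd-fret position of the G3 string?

28 semitones

A2 at fret 5 → D3 (MIDI 50); G3 at fret 23 → F#5 (MIDI 78).
50 − 78 = -28, so the two pitches are 28 semitones apart, with F#5 the higher.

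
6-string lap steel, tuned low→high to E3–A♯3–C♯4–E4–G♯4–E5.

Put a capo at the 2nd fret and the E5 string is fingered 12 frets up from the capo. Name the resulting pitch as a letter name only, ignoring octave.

F♯

The capo raises the open E5 by 2 semitones to F♯5; fretting 12 more gives E5 + 2 + 12 = E5 + 14 semitones, landing on F♯.
(Also written G♭.)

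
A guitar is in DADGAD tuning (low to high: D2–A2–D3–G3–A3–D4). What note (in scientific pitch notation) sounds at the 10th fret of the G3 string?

G3 is MIDI 55. Adding 10 gives 65, which is F4.

F4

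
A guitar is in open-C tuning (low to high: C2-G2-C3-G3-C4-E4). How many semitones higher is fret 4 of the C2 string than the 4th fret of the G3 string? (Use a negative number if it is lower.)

-19 semitones

C2 at fret 4 → E2 (MIDI 40); G3 at fret 4 → B3 (MIDI 59).
40 − 59 = -19, so the two pitches are 19 semitones apart.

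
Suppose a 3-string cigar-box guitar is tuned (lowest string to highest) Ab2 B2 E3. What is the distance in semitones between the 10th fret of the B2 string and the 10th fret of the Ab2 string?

B2 at fret 10 → A3 (MIDI 57); Ab2 at fret 10 → Gb3 (MIDI 54).
57 − 54 = 3, so the two pitches are 3 semitones apart, with A3 the higher.

3 semitones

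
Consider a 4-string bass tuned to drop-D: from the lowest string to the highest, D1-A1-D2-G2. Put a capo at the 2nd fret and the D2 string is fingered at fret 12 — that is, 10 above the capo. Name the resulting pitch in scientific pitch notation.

The capo raises the open D2 by 2 semitones to E2; fretting 10 more gives D2 + 2 + 10 = D2 + 12 semitones = D3.

D3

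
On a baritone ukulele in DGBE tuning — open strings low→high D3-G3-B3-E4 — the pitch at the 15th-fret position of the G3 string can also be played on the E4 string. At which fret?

Fret 15 on G3 is MIDI 55 + 15 = 70 (A#4). On the E4 string (open MIDI 64), that pitch is 70 − 64 = fret 6.

6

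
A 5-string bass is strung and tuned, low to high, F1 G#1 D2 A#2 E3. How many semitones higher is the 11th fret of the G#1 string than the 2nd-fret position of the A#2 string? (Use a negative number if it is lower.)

-5 semitones

G#1 at fret 11 → G2 (MIDI 43); A#2 at fret 2 → C3 (MIDI 48).
43 − 48 = -5, so the two pitches are 5 semitones apart.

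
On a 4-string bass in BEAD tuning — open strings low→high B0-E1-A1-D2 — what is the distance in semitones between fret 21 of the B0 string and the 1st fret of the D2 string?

B0 at fret 21 → G#2 (MIDI 44); D2 at fret 1 → D#2 (MIDI 39).
44 − 39 = 5, so the two pitches are 5 semitones apart, with G#2 the higher.

5 semitones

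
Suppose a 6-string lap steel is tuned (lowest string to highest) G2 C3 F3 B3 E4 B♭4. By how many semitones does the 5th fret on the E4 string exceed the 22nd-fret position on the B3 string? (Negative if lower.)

-12 semitones

E4 at fret 5 → A4 (MIDI 69); B3 at fret 22 → A5 (MIDI 81).
69 − 81 = -12, so the two pitches are 12 semitones apart.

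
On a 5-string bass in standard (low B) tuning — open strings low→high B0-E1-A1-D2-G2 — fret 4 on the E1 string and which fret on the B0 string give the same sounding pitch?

9

E1 at fret 4 is E1 + 4 semitones = G#1.
The open B0 string is 5 semitones below the open E1, so the same pitch on the B0 string lies at fret 4 + 5 = 9.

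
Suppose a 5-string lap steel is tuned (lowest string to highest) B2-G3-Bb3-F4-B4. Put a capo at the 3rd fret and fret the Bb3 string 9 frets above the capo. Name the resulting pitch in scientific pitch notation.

The capo raises the open Bb3 by 3 semitones to Db4; fretting 9 more gives Bb3 + 3 + 9 = Bb3 + 12 semitones = Bb4.
(Also written A#.)

Bb4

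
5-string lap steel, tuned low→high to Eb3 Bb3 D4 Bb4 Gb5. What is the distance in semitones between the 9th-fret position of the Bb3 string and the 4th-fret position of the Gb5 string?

Bb3 at fret 9 → G4 (MIDI 67); Gb5 at fret 4 → Bb5 (MIDI 82).
67 − 82 = -15, so the two pitches are 15 semitones apart, with Bb5 the higher.

15 semitones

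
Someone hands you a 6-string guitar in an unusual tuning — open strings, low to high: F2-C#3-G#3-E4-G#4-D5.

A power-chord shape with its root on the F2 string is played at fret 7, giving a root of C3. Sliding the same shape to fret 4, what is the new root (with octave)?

Moving from fret 7 to fret 4 shifts the root by -3 semitones.
C3 down 3 semitones is A2.

A2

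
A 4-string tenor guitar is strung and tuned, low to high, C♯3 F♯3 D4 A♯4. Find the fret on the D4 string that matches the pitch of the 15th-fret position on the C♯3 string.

Fret 15 on C♯3 is MIDI 49 + 15 = 64 (E4). On the D4 string (open MIDI 62), that pitch is 64 − 62 = fret 2.

2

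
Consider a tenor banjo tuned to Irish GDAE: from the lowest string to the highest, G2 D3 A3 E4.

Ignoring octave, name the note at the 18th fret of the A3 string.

The open A3 string plus 18 semitones: A–A#–B–C–…–C#–D–D#.

D#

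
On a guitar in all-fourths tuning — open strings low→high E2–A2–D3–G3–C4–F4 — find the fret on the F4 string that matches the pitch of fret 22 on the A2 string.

2

A2 at fret 22 is A2 + 22 semitones = G4.
The open F4 string is 20 semitones above the open A2, so the same pitch on the F4 string lies at fret 22 − 20 = 2.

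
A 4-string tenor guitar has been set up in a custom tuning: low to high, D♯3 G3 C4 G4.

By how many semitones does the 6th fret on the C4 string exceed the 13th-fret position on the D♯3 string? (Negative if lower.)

C4 at fret 6 → F♯4 (MIDI 66); D♯3 at fret 13 → E4 (MIDI 64).
66 − 64 = 2, so the two pitches are 2 semitones apart.

2 semitones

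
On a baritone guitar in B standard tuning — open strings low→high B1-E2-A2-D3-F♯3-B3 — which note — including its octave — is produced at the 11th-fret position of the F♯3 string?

F4

F♯3 is MIDI 54. Adding 11 gives 65, which is F4.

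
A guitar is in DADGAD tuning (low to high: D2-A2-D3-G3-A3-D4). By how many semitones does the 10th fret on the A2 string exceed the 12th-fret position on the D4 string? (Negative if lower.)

-19 semitones

A2 at fret 10 → G3 (MIDI 55); D4 at fret 12 → D5 (MIDI 74).
55 − 74 = -19, so the two pitches are 19 semitones apart.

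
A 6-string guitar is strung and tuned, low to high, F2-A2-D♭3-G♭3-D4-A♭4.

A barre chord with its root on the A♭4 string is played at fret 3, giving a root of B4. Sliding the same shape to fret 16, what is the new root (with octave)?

C6

Moving from fret 3 to fret 16 shifts the root by 13 semitones.
B4 up 13 semitones is C6.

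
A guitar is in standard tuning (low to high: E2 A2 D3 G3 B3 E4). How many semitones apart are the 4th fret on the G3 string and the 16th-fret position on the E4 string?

G3 at fret 4 → B3 (MIDI 59); E4 at fret 16 → G#5 (MIDI 80).
59 − 80 = -21, so the two pitches are 21 semitones apart, with G#5 the higher.

21 semitones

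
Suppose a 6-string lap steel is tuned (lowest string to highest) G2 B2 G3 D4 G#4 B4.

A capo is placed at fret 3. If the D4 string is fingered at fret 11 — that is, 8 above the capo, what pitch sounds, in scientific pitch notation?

C#5

The capo raises the open D4 by 3 semitones to F4; fretting 8 more gives D4 + 3 + 8 = D4 + 11 semitones = C#5.
(Also written Db.)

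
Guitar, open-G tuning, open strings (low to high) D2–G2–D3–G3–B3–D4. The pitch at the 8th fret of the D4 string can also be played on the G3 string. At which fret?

D4 at fret 8 is D4 + 8 semitones = A#4.
The open G3 string is 7 semitones below the open D4, so the same pitch on the G3 string lies at fret 8 + 7 = 15.

15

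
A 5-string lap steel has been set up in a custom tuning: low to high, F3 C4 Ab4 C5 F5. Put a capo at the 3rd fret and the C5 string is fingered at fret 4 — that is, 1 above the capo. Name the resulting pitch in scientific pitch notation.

The capo raises the open C5 by 3 semitones to Eb5; fretting 1 more gives C5 + 3 + 1 = C5 + 4 semitones = E5.

E5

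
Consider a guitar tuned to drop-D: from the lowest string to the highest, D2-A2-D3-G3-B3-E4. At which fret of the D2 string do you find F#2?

F#2 is 4 semitones above the open D2 (D–D#–E–F–F#), so it sits at fret 4.

4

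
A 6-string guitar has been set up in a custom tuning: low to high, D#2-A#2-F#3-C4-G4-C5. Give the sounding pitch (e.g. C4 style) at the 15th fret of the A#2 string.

C#4

Each fret is one semitone, so A#2 + 15 = C#4.
(Equivalently spelled Db4.)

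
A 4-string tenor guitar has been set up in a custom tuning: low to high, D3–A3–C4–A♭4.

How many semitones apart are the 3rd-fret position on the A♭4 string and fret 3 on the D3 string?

18 semitones

A♭4 at fret 3 → B4 (MIDI 71); D3 at fret 3 → F3 (MIDI 53).
71 − 53 = 18, so the two pitches are 18 semitones apart, with B4 the higher.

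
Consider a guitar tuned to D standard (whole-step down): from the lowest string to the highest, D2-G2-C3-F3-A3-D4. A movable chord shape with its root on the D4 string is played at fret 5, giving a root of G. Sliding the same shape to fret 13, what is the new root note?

D#

Moving from fret 5 to fret 13 shifts the root by 8 semitones.
G up 8 semitones is D#.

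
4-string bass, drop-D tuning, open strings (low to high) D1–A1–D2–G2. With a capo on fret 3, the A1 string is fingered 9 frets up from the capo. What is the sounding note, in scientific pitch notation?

The capo raises the open A1 by 3 semitones to C2; fretting 9 more gives A1 + 3 + 9 = A1 + 12 semitones = A2.

A2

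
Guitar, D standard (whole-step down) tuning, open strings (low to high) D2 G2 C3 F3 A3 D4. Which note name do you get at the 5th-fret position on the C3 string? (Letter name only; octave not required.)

F

Each fret is one semitone, so C3 + 5 = F.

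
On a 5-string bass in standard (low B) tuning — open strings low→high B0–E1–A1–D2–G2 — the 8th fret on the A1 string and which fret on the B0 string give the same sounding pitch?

18

Fret 8 on A1 is MIDI 33 + 8 = 41 (F2). On the B0 string (open MIDI 23), that pitch is 41 − 23 = fret 18.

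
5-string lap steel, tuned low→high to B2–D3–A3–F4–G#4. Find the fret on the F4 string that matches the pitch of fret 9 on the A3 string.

Fret 9 on A3 is MIDI 57 + 9 = 66 (F#4). On the F4 string (open MIDI 65), that pitch is 66 − 65 = fret 1.

1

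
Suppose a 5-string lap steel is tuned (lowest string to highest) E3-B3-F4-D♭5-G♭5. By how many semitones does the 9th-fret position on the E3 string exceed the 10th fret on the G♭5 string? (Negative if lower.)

E3 at fret 9 → D♭4 (MIDI 61); G♭5 at fret 10 → E6 (MIDI 88).
61 − 88 = -27, so the two pitches are 27 semitones apart.

-27 semitones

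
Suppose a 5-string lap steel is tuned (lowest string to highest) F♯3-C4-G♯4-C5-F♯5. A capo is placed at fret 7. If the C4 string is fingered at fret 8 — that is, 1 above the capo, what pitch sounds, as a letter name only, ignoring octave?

G♯

The capo raises the open C4 by 7 semitones to G4; fretting 1 more gives C4 + 7 + 1 = C4 + 8 semitones, landing on G♯.
(Also written A♭.)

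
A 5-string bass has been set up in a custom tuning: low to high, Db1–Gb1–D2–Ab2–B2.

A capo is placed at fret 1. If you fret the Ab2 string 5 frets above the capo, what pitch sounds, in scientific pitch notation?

The capo raises the open Ab2 by 1 semitone to A2; fretting 5 more gives Ab2 + 1 + 5 = Ab2 + 6 semitones = D3.

D3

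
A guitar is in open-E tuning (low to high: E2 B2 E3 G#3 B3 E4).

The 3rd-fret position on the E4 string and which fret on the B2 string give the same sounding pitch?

20

E4 at fret 3 is E4 + 3 semitones = G4.
The open B2 string is 17 semitones below the open E4, so the same pitch on the B2 string lies at fret 3 + 17 = 20.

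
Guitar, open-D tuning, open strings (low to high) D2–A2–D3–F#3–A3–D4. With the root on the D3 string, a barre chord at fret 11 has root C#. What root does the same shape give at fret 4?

F#

Moving from fret 11 to fret 4 shifts the root by -7 semitones.
C# down 7 semitones is F#.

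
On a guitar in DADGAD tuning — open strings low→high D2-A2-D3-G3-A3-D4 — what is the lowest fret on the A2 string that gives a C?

From A2, count semitones up the chromatic scale until reaching C: A–A#–B–C — 3 steps.

3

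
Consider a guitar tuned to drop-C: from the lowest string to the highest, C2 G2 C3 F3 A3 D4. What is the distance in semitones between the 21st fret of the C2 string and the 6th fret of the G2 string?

8 semitones

C2 at fret 21 → A3 (MIDI 57); G2 at fret 6 → C♯3 (MIDI 49).
57 − 49 = 8, so the two pitches are 8 semitones apart, with A3 the higher.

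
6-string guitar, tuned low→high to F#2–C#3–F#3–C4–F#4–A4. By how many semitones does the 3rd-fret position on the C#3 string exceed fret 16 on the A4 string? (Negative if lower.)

C#3 at fret 3 → E3 (MIDI 52); A4 at fret 16 → C#6 (MIDI 85).
52 − 85 = -33, so the two pitches are 33 semitones apart.

-33 semitones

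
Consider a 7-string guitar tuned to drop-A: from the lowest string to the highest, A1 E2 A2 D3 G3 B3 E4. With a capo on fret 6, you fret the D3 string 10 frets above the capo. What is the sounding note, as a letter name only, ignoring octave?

The capo raises the open D3 by 6 semitones to G♯3; fretting 10 more gives D3 + 6 + 10 = D3 + 16 semitones, landing on F♯.
(Also written G♭.)

F♯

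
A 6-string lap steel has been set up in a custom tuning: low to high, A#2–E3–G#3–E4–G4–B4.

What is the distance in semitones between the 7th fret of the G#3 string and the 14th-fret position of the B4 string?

G#3 at fret 7 → D#4 (MIDI 63); B4 at fret 14 → C#6 (MIDI 85).
63 − 85 = -22, so the two pitches are 22 semitones apart, with C#6 the higher.

22 semitones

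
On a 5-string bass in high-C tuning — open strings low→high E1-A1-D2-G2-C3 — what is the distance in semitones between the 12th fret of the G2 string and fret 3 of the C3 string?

4 semitones

G2 at fret 12 → G3 (MIDI 55); C3 at fret 3 → D#3 (MIDI 51).
55 − 51 = 4, so the two pitches are 4 semitones apart, with G3 the higher.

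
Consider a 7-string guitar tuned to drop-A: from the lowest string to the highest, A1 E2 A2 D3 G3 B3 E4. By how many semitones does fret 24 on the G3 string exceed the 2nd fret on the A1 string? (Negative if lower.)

G3 at fret 24 → G5 (MIDI 79); A1 at fret 2 → B1 (MIDI 35).
79 − 35 = 44, so the two pitches are 44 semitones apart.

44 semitones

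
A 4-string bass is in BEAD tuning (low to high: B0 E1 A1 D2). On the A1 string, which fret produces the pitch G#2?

11

G#2 is 11 semitones above the open A1 (A–A#–B–C–…–F#–G–G#), so it sits at fret 11.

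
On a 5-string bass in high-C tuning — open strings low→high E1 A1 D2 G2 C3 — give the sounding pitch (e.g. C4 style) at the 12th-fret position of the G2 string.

G3

Each fret is one semitone, so G2 + 12 = G3.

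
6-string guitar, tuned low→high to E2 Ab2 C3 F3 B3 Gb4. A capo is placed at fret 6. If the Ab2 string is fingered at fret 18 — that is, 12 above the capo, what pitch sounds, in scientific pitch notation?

D4

The capo raises the open Ab2 by 6 semitones to D3; fretting 12 more gives Ab2 + 6 + 12 = Ab2 + 18 semitones = D4.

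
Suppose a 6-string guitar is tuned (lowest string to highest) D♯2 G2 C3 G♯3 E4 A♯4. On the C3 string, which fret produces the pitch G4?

19

G4 is 19 semitones above the open C3 (C–C#–D–D#–…–F–F#–G), so it sits at fret 19.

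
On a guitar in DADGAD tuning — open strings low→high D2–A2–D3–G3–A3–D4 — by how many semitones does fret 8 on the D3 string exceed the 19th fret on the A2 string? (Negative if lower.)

D3 at fret 8 → A#3 (MIDI 58); A2 at fret 19 → E4 (MIDI 64).
58 − 64 = -6, so the two pitches are 6 semitones apart.

-6 semitones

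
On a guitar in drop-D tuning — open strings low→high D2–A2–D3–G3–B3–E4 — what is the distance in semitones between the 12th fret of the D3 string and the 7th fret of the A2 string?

D3 at fret 12 → D4 (MIDI 62); A2 at fret 7 → E3 (MIDI 52).
62 − 52 = 10, so the two pitches are 10 semitones apart, with D4 the higher.

10 semitones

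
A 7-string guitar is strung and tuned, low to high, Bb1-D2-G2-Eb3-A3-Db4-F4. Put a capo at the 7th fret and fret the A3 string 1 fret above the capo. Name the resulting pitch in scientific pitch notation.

The capo raises the open A3 by 7 semitones to E4; fretting 1 more gives A3 + 7 + 1 = A3 + 8 semitones = F4.

F4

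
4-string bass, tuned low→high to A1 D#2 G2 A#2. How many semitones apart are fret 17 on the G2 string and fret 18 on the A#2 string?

4 semitones

G2 at fret 17 → C4 (MIDI 60); A#2 at fret 18 → E4 (MIDI 64).
60 − 64 = -4, so the two pitches are 4 semitones apart, with E4 the higher.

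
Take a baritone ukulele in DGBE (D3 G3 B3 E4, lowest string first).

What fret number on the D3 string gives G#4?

G#4 is 18 semitones above the open D3 (D–D#–E–F–…–F#–G–G#), so it sits at fret 18.

18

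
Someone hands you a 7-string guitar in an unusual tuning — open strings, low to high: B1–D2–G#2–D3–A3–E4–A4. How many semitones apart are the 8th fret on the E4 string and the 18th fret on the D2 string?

16 semitones

E4 at fret 8 → C5 (MIDI 72); D2 at fret 18 → G#3 (MIDI 56).
72 − 56 = 16, so the two pitches are 16 semitones apart, with C5 the higher.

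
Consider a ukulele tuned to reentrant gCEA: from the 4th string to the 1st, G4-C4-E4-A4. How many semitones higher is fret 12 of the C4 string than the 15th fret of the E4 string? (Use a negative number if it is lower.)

-7 semitones

C4 at fret 12 → C5 (MIDI 72); E4 at fret 15 → G5 (MIDI 79).
72 − 79 = -7, so the two pitches are 7 semitones apart.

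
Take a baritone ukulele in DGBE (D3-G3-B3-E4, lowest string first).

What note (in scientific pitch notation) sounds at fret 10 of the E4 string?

Each fret is one semitone, so E4 + 10 = D5.

D5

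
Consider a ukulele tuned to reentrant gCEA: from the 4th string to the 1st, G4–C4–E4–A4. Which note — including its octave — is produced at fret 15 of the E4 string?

Each fret is one semitone, so E4 + 15 = G5.

G5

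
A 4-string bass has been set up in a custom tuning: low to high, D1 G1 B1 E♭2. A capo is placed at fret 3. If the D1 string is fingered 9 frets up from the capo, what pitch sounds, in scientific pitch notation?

The capo raises the open D1 by 3 semitones to F1; fretting 9 more gives D1 + 3 + 9 = D1 + 12 semitones = D2.

D2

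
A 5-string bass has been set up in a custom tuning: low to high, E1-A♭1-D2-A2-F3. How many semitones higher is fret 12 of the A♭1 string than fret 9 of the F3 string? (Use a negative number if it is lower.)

-18 semitones

A♭1 at fret 12 → A♭2 (MIDI 44); F3 at fret 9 → D4 (MIDI 62).
44 − 62 = -18, so the two pitches are 18 semitones apart.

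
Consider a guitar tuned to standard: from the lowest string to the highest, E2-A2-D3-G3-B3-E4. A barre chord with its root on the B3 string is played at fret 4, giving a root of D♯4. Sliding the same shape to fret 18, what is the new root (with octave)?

Moving from fret 4 to fret 18 shifts the root by 14 semitones.
D♯4 up 14 semitones is F5.

F5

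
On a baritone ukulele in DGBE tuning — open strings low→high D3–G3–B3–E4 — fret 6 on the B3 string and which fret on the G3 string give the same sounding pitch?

B3 at fret 6 is B3 + 6 semitones = F4.
The open G3 string is 4 semitones below the open B3, so the same pitch on the G3 string lies at fret 6 + 4 = 10.

10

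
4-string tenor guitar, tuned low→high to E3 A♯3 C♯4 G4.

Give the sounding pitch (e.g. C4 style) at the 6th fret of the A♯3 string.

E4

The open A♯3 string plus 6 semitones: A#–B–C–C#–D–D#–E.
The walk passes from B into C once, so the octave number goes from 3 to 4.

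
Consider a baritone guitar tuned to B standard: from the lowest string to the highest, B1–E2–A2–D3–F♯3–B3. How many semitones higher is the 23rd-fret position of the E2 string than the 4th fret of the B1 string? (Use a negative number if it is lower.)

24 semitones

E2 at fret 23 → D♯4 (MIDI 63); B1 at fret 4 → D♯2 (MIDI 39).
63 − 39 = 24, so the two pitches are 24 semitones apart.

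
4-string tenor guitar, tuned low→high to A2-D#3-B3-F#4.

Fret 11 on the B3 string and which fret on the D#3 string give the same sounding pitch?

19

Fret 11 on B3 is MIDI 59 + 11 = 70 (A#4). On the D#3 string (open MIDI 51), that pitch is 70 − 51 = fret 19.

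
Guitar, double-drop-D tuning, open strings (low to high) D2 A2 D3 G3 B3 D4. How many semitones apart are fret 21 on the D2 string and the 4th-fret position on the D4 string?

D2 at fret 21 → B3 (MIDI 59); D4 at fret 4 → F#4 (MIDI 66).
59 − 66 = -7, so the two pitches are 7 semitones apart, with F#4 the higher.

7 semitones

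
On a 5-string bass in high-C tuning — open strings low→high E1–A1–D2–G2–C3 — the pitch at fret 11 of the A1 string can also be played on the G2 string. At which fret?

A1 at fret 11 is A1 + 11 semitones = G♯2.
The open G2 string is 10 semitones above the open A1, so the same pitch on the G2 string lies at fret 11 − 10 = 1.

1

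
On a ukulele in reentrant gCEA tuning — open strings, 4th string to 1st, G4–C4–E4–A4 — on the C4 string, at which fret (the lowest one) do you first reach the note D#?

From C4, count semitones up the chromatic scale until reaching D#: C–C#–D–D# — 3 steps.

3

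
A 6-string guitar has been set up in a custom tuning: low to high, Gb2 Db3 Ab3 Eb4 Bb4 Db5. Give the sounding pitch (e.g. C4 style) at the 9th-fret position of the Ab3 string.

F4

Each fret is one semitone, so Ab3 + 9 = F4.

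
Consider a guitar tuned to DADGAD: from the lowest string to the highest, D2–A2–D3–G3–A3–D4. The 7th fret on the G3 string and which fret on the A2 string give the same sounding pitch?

Fret 7 on G3 is MIDI 55 + 7 = 62 (D4). On the A2 string (open MIDI 45), that pitch is 62 − 45 = fret 17.

17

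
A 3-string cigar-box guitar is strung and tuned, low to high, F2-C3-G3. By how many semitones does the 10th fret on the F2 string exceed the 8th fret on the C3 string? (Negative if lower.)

-5 semitones

F2 at fret 10 → D#3 (MIDI 51); C3 at fret 8 → G#3 (MIDI 56).
51 − 56 = -5, so the two pitches are 5 semitones apart.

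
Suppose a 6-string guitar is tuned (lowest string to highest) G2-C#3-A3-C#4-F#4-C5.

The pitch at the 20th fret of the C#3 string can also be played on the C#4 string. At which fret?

C#3 at fret 20 is C#3 + 20 semitones = A4.
The open C#4 string is 12 semitones above the open C#3, so the same pitch on the C#4 string lies at fret 20 − 12 = 8.

8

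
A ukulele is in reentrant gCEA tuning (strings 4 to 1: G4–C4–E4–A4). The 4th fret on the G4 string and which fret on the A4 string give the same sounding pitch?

G4 at fret 4 is G4 + 4 semitones = B4.
The open A4 string is 2 semitones above the open G4, so the same pitch on the A4 string lies at fret 4 − 2 = 2.

2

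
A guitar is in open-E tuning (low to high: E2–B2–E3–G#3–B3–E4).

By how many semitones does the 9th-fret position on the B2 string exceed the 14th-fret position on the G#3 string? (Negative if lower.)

B2 at fret 9 → G#3 (MIDI 56); G#3 at fret 14 → A#4 (MIDI 70).
56 − 70 = -14, so the two pitches are 14 semitones apart.

-14 semitones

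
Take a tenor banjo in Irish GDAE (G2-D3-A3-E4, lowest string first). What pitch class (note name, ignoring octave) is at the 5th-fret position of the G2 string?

Each fret is one semitone, so G2 + 5 = C.

C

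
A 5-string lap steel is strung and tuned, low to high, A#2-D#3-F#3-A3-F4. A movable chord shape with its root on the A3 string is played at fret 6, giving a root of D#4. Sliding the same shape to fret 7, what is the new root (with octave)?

Moving from fret 6 to fret 7 shifts the root by 1 semitone.
D#4 up 1 semitone is E4.

E4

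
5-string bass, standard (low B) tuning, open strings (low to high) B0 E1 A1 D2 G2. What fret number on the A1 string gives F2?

8

F2 is 8 semitones above the open A1 (A–A#–B–C–C#–D–D#–E–F), so it sits at fret 8.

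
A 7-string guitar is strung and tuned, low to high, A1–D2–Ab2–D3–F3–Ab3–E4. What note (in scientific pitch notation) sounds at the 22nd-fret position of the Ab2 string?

Each fret is one semitone, so Ab2 + 22 = Gb4.
(Equivalently spelled F#4.)

Gb4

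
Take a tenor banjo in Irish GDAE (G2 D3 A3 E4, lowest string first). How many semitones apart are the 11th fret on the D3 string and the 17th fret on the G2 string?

1 semitone

D3 at fret 11 → C#4 (MIDI 61); G2 at fret 17 → C4 (MIDI 60).
61 − 60 = 1, so the two pitches are 1 semitone apart, with C#4 the higher.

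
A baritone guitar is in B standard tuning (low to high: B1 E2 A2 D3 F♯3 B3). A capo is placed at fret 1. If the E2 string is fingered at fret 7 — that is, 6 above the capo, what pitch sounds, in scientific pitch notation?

B2

The capo raises the open E2 by 1 semitone to F2; fretting 6 more gives E2 + 1 + 6 = E2 + 7 semitones = B2.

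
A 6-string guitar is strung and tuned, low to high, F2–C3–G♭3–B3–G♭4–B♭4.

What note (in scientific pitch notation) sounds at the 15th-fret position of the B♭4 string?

D♭6

The open B♭4 string plus 15 semitones: Bb–B–C–Db–…–B–C–Db.
The walk passes from B into C 2 times, so the octave number goes from 4 to 6.
(Equivalently spelled C♯6.)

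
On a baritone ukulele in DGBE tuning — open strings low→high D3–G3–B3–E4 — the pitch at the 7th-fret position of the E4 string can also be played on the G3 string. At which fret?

16

E4 at fret 7 is E4 + 7 semitones = B4.
The open G3 string is 9 semitones below the open E4, so the same pitch on the G3 string lies at fret 7 + 9 = 16.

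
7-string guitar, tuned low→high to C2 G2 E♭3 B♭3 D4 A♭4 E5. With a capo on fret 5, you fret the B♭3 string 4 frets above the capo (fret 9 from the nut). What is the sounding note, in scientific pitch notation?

G4

The capo raises the open B♭3 by 5 semitones to E♭4; fretting 4 more gives B♭3 + 5 + 4 = B♭3 + 9 semitones = G4.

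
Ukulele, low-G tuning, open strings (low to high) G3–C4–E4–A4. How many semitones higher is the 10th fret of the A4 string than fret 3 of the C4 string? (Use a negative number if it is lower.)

A4 at fret 10 → G5 (MIDI 79); C4 at fret 3 → D♯4 (MIDI 63).
79 − 63 = 16, so the two pitches are 16 semitones apart.

16 semitones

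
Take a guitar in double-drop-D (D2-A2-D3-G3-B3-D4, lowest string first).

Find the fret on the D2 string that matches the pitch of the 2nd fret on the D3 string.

14

D3 at fret 2 is D3 + 2 semitones = E3.
The open D2 string is 12 semitones below the open D3, so the same pitch on the D2 string lies at fret 2 + 12 = 14.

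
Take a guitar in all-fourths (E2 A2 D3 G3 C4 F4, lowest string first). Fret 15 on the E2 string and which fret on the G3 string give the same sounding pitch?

Fret 15 on E2 is MIDI 40 + 15 = 55 (G3). On the G3 string (open MIDI 55), that pitch is 55 − 55 = fret 0.

0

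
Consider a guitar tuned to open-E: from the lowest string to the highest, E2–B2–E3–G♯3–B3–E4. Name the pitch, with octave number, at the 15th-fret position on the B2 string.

D4

Each fret is one semitone, so B2 + 15 = D4.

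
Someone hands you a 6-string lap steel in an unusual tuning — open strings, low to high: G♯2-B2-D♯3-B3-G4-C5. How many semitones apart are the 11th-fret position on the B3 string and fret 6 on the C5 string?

B3 at fret 11 → A♯4 (MIDI 70); C5 at fret 6 → F♯5 (MIDI 78).
70 − 78 = -8, so the two pitches are 8 semitones apart, with F♯5 the higher.

8 semitones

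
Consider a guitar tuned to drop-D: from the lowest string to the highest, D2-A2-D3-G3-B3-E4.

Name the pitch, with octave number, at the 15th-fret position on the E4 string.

G5

Each fret is one semitone, so E4 + 15 = G5.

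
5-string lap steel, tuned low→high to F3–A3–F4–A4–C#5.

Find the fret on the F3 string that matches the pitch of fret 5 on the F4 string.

F4 at fret 5 is F4 + 5 semitones = A#4.
The open F3 string is 12 semitones below the open F4, so the same pitch on the F3 string lies at fret 5 + 12 = 17.

17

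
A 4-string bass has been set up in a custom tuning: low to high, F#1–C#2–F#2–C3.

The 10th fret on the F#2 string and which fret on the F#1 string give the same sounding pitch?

22

F#2 at fret 10 is F#2 + 10 semitones = E3.
The open F#1 string is 12 semitones below the open F#2, so the same pitch on the F#1 string lies at fret 10 + 12 = 22.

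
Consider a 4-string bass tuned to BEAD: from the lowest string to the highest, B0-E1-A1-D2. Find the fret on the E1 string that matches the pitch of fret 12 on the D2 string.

D2 at fret 12 is D2 + 12 semitones = D3.
The open E1 string is 10 semitones below the open D2, so the same pitch on the E1 string lies at fret 12 + 10 = 22.

22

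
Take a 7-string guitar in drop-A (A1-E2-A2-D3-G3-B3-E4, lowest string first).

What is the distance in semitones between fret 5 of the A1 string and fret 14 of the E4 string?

40 semitones

A1 at fret 5 → D2 (MIDI 38); E4 at fret 14 → F#5 (MIDI 78).
38 − 78 = -40, so the two pitches are 40 semitones apart, with F#5 the higher.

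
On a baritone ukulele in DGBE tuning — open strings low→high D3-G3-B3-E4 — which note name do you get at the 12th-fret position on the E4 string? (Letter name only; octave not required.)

E

The open E4 string plus 12 semitones: E–F–F#–G–…–D–D#–E.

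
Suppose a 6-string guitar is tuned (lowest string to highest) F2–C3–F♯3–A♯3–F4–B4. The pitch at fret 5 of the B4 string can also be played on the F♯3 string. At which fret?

Fret 5 on B4 is MIDI 71 + 5 = 76 (E5). On the F♯3 string (open MIDI 54), that pitch is 76 − 54 = fret 22.

22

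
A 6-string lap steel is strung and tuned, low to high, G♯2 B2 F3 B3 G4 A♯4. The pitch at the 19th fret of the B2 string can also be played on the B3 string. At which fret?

B2 at fret 19 is B2 + 19 semitones = F♯4.
The open B3 string is 12 semitones above the open B2, so the same pitch on the B3 string lies at fret 19 − 12 = 7.

7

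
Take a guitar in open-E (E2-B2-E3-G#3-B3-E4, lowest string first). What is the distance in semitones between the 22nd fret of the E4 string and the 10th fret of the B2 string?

29 semitones

E4 at fret 22 → D6 (MIDI 86); B2 at fret 10 → A3 (MIDI 57).
86 − 57 = 29, so the two pitches are 29 semitones apart, with D6 the higher.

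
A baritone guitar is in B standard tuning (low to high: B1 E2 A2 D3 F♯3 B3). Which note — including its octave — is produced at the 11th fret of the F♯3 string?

The open F♯3 string plus 11 semitones: F#–G–G#–A–…–D#–E–F.
The walk passes from B into C once, so the octave number goes from 3 to 4.

F4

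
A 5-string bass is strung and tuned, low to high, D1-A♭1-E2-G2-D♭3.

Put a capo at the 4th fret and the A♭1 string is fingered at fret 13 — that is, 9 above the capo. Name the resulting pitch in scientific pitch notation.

The capo raises the open A♭1 by 4 semitones to C2; fretting 9 more gives A♭1 + 4 + 9 = A♭1 + 13 semitones = A2.

A2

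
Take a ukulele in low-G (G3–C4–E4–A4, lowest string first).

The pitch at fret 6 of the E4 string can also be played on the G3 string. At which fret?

15

Fret 6 on E4 is MIDI 64 + 6 = 70 (A#4). On the G3 string (open MIDI 55), that pitch is 70 − 55 = fret 15.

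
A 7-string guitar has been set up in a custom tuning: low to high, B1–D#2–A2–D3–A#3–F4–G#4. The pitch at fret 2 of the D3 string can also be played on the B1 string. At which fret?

D3 at fret 2 is D3 + 2 semitones = E3.
The open B1 string is 15 semitones below the open D3, so the same pitch on the B1 string lies at fret 2 + 15 = 17.

17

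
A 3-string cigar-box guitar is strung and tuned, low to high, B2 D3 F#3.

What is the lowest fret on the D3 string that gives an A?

From D3, count semitones up the chromatic scale until reaching A: D–D#–E–F–F#–G–G#–A — 7 steps.

7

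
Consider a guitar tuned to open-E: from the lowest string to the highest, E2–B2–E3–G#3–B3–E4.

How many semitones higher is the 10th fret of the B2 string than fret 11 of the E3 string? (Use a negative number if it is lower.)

B2 at fret 10 → A3 (MIDI 57); E3 at fret 11 → D#4 (MIDI 63).
57 − 63 = -6, so the two pitches are 6 semitones apart.

-6 semitones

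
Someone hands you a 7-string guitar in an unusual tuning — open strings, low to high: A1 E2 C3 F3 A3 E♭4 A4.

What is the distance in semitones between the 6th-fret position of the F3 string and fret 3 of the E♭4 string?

F3 at fret 6 → B3 (MIDI 59); E♭4 at fret 3 → G♭4 (MIDI 66).
59 − 66 = -7, so the two pitches are 7 semitones apart, with G♭4 the higher.

7 semitones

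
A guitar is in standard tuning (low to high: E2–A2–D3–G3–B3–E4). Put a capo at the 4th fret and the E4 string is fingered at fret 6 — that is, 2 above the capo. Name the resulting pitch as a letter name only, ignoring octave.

A♯

The capo raises the open E4 by 4 semitones to G♯4; fretting 2 more gives E4 + 4 + 2 = E4 + 6 semitones, landing on A♯.
(Also written B♭.)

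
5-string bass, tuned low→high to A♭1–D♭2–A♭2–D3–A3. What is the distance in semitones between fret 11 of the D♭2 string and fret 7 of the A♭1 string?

D♭2 at fret 11 → C3 (MIDI 48); A♭1 at fret 7 → E♭2 (MIDI 39).
48 − 39 = 9, so the two pitches are 9 semitones apart, with C3 the higher.

9 semitones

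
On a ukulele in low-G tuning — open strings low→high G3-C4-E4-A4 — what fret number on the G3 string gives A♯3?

3

A♯3 is 3 semitones above the open G3 (G–G#–A–A#), so it sits at fret 3.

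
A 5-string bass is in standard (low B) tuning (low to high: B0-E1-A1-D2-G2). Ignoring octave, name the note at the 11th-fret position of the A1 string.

A1 is MIDI 33. Adding 11 gives 44; 44 mod 12 = 8, i.e. G#.

G#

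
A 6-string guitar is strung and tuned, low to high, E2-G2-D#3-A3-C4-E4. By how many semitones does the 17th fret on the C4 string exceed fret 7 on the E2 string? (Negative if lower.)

C4 at fret 17 → F5 (MIDI 77); E2 at fret 7 → B2 (MIDI 47).
77 − 47 = 30, so the two pitches are 30 semitones apart.

30 semitones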